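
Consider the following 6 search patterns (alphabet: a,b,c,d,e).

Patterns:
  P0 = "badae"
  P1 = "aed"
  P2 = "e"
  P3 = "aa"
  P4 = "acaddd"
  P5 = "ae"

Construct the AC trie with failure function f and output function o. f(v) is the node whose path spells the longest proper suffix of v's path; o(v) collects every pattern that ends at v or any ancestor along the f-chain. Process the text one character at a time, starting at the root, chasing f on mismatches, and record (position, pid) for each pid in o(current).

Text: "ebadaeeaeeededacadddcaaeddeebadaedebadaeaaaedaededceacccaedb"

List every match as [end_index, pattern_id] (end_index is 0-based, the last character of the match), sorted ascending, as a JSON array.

Build automaton:
Trie nodes:
  n0 'ε': a→6 b→1 e→9
  n1 'b': a→2
  n2 'ba': d→3
  n3 'bad': a→4
  n4 'bada': e→5
  n5 'badae': ·  [P0 ends]
  n6 'a': a→10 c→11 e→7
  n7 'ae': d→8  [P5 ends]
  n8 'aed': ·  [P1 ends]
  n9 'e': ·  [P2 ends]
  n10 'aa': ·  [P3 ends]
  n11 'ac': a→12
  n12 'aca': d→13
  n13 'acad': d→14
  n14 'acadd': d→15
  n15 'acaddd': ·  [P4 ends]

BFS fail/out derivation:
  fail(1) 'b': from fail(0)=0 chase 'b': 0 ⇒ 0;  out=∅∪out(0)=∅
  fail(6) 'a': from fail(0)=0 chase 'a': 0 ⇒ 0;  out=∅∪out(0)=∅
  fail(9) 'e': from fail(0)=0 chase 'e': 0 ⇒ 0;  out={2}∪out(0)={2}
  fail(2) 'ba': from fail(1)=0 chase 'a': 0 ⇒ 6;  out=∅∪out(6)=∅
  fail(7) 'ae': from fail(6)=0 chase 'e': 0 ⇒ 9;  out={5}∪out(9)={2,5}
  fail(10) 'aa': from fail(6)=0 chase 'a': 0 ⇒ 6;  out={3}∪out(6)={3}
  fail(11) 'ac': from fail(6)=0 chase 'c': 0 ⇒ 0;  out=∅∪out(0)=∅
  fail(3) 'bad': from fail(2)=6 chase 'd': 6→0 ⇒ 0;  out=∅∪out(0)=∅
  fail(8) 'aed': from fail(7)=9 chase 'd': 9→0 ⇒ 0;  out={1}∪out(0)={1}
  fail(12) 'aca': from fail(11)=0 chase 'a': 0 ⇒ 6;  out=∅∪out(6)=∅
  fail(4) 'bada': from fail(3)=0 chase 'a': 0 ⇒ 6;  out=∅∪out(6)=∅
  fail(13) 'acad': from fail(12)=6 chase 'd': 6→0 ⇒ 0;  out=∅∪out(0)=∅
  fail(5) 'badae': from fail(4)=6 chase 'e': 6 ⇒ 7;  out={0}∪out(7)={0,2,5}
  fail(14) 'acadd': from fail(13)=0 chase 'd': 0 ⇒ 0;  out=∅∪out(0)=∅
  fail(15) 'acaddd': from fail(14)=0 chase 'd': 0 ⇒ 0;  out={4}∪out(0)={4}

Scan:
i=0 'e': node 0→9  emit P2@[0:0]
i=1 'b': node 9→1 (via fail)
i=2 'a': node 1→2
i=3 'd': node 2→3
i=4 'a': node 3→4
i=5 'e': node 4→5  emit P0@[1:5],P2@[5:5],P5@[4:5]
i=6 'e': node 5→9 (via fail)  emit P2@[6:6]
i=7 'a': node 9→6 (via fail)
i=8 'e': node 6→7  emit P2@[8:8],P5@[7:8]
i=9 'e': node 7→9 (via fail)  emit P2@[9:9]
i=10 'e': node 9→9 (via fail)  emit P2@[10:10]
i=11 'd': node 9→0 (via fail)
i=12 'e': node 0→9  emit P2@[12:12]
i=13 'd': node 9→0 (via fail)
i=14 'a': node 0→6
i=15 'c': node 6→11
i=16 'a': node 11→12
i=17 'd': node 12→13
i=18 'd': node 13→14
i=19 'd': node 14→15  emit P4@[14:19]
i=20 'c': node 15→0 (via fail)
i=21 'a': node 0→6
i=22 'a': node 6→10  emit P3@[21:22]
i=23 'e': node 10→7 (via fail)  emit P2@[23:23],P5@[22:23]
i=24 'd': node 7→8  emit P1@[22:24]
i=25 'd': node 8→0 (via fail)
i=26 'e': node 0→9  emit P2@[26:26]
i=27 'e': node 9→9 (via fail)  emit P2@[27:27]
i=28 'b': node 9→1 (via fail)
i=29 'a': node 1→2
i=30 'd': node 2→3
i=31 'a': node 3→4
i=32 'e': node 4→5  emit P0@[28:32],P2@[32:32],P5@[31:32]
i=33 'd': node 5→8 (via fail)  emit P1@[31:33]
i=34 'e': node 8→9 (via fail)  emit P2@[34:34]
i=35 'b': node 9→1 (via fail)
i=36 'a': node 1→2
i=37 'd': node 2→3
i=38 'a': node 3→4
i=39 'e': node 4→5  emit P0@[35:39],P2@[39:39],P5@[38:39]
i=40 'a': node 5→6 (via fail)
i=41 'a': node 6→10  emit P3@[40:41]
i=42 'a': node 10→10 (via fail)  emit P3@[41:42]
i=43 'e': node 10→7 (via fail)  emit P2@[43:43],P5@[42:43]
i=44 'd': node 7→8  emit P1@[42:44]
i=45 'a': node 8→6 (via fail)
i=46 'e': node 6→7  emit P2@[46:46],P5@[45:46]
i=47 'd': node 7→8  emit P1@[45:47]
i=48 'e': node 8→9 (via fail)  emit P2@[48:48]
i=49 'd': node 9→0 (via fail)
i=50 'c': node 0→0
i=51 'e': node 0→9  emit P2@[51:51]
i=52 'a': node 9→6 (via fail)
i=53 'c': node 6→11
i=54 'c': node 11→0 (via fail)
i=55 'c': node 0→0
i=56 'a': node 0→6
i=57 'e': node 6→7  emit P2@[57:57],P5@[56:57]
i=58 'd': node 7→8  emit P1@[56:58]
i=59 'b': node 8→1 (via fail)

Result: [[0,2],[5,0],[5,2],[5,5],[6,2],[8,2],[8,5],[9,2],[10,2],[12,2],[19,4],[22,3],[23,2],[23,5],[24,1],[26,2],[27,2],[32,0],[32,2],[32,5],[33,1],[34,2],[39,0],[39,2],[39,5],[41,3],[42,3],[43,2],[43,5],[44,1],[46,2],[46,5],[47,1],[48,2],[51,2],[57,2],[57,5],[58,1]]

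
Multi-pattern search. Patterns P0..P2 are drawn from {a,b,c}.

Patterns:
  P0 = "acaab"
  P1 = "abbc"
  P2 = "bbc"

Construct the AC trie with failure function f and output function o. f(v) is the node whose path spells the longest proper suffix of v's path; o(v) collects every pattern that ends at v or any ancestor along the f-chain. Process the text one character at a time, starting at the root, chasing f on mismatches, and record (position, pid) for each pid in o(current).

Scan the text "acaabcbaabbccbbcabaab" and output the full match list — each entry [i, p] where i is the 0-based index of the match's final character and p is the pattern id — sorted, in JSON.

Build:
Trie nodes:
  n0 'ε': a→1 b→9
  n1 'a': b→6 c→2
  n2 'ac': a→3
  n3 'aca': a→4
  n4 'acaa': b→5
  n5 'acaab': ·  ←P0
  n6 'ab': b→7
  n7 'abb': c→8
  n8 'abbc': ·  ←P1
  n9 'b': b→10
  n10 'bb': c→11
  n11 'bbc': ·  ←P2

Failure links (BFS by depth):
  n1('a'): parent n0 fail=0; on 'a' 0 → fail=0;  out ∅∪∅=∅
  n9('b'): parent n0 fail=0; on 'b' 0 → fail=0;  out ∅∪∅=∅
  n2('ac'): parent n1 fail=0; on 'c' 0 → fail=0;  out ∅∪∅=∅
  n6('ab'): parent n1 fail=0; on 'b' 0 → fail=9;  out ∅∪∅=∅
  n10('bb'): parent n9 fail=0; on 'b' 0 → fail=9;  out ∅∪∅=∅
  n3('aca'): parent n2 fail=0; on 'a' 0 → fail=1;  out ∅∪∅=∅
  n7('abb'): parent n6 fail=9; on 'b' 9 → fail=10;  out ∅∪∅=∅
  n11('bbc'): parent n10 fail=9; on 'c' 9→0 → fail=0;  out {2}∪∅={2}
  n4('acaa'): parent n3 fail=1; on 'a' 1→0 → fail=1;  out ∅∪∅=∅
  n8('abbc'): parent n7 fail=10; on 'c' 10 → fail=11;  out {1}∪{2}={1,2}
  n5('acaab'): parent n4 fail=1; on 'b' 1 → fail=6;  out {0}∪∅={0}

Text stream:
i=0 'a': node 0→1
i=1 'c': node 1→2
i=2 'a': node 2→3
i=3 'a': node 3→4
i=4 'b': node 4→5  → match P0@[0:4]
i=5 'c': node 5→0 ·f
i=6 'b': node 0→9
i=7 'a': node 9→1 ·f
i=8 'a': node 1→1 ·f
i=9 'b': node 1→6
i=10 'b': node 6→7
i=11 'c': node 7→8  → match P1@[8:11],P2@[9:11]
i=12 'c': node 8→0 ·f
i=13 'b': node 0→9
i=14 'b': node 9→10
i=15 'c': node 10→11  → match P2@[13:15]
i=16 'a': node 11→1 ·f
i=17 'b': node 1→6
i=18 'a': node 6→1 ·f
i=19 'a': node 1→1 ·f
i=20 'b': node 1→6

All matches (sorted): [[4,0],[11,1],[11,2],[15,2]]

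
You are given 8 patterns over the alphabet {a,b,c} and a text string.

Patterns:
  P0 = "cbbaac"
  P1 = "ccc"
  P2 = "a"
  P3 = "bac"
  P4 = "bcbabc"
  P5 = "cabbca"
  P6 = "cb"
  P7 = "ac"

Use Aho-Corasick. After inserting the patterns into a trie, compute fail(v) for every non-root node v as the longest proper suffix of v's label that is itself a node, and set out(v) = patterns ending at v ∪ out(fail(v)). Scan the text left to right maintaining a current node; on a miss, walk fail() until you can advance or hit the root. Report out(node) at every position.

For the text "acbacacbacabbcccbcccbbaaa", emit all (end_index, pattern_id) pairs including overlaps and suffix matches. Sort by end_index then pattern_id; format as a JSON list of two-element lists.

Build:
Trie nodes:
  n0 'ε': a→9 b→10 c→1
  n1 'c': a→18 b→2 c→7
  n2 'cb': b→3  [P6 ends]
  n3 'cbb': a→4
  n4 'cbba': a→5
  n5 'cbbaa': c→6
  n6 'cbbaac': ·  [P0 ends]
  n7 'cc': c→8
  n8 'ccc': ·  [P1 ends]
  n9 'a': c→23  [P2 ends]
  n10 'b': a→11 c→13
  n11 'ba': c→12
  n12 'bac': ·  [P3 ends]
  n13 'bc': b→14
  n14 'bcb': a→15
  n15 'bcba': b→16
  n16 'bcbab': c→17
  n17 'bcbabc': ·  [P4 ends]
  n18 'ca': b→19
  n19 'cab': b→20
  n20 'cabb': c→21
  n21 'cabbc': a→22
  n22 'cabbca': ·  [P5 ends]
  n23 'ac': ·  [P7 ends]

Failure links (BFS by depth):
  fail(1) 'c': from fail(0)=0 chase 'c': 0 ⇒ 0;  out=∅∪out(0)=∅
  fail(9) 'a': from fail(0)=0 chase 'a': 0 ⇒ 0;  out={2}∪out(0)={2}
  fail(10) 'b': from fail(0)=0 chase 'b': 0 ⇒ 0;  out=∅∪out(0)=∅
  fail(2) 'cb': from fail(1)=0 chase 'b': 0 ⇒ 10;  out={6}∪out(10)={6}
  fail(7) 'cc': from fail(1)=0 chase 'c': 0 ⇒ 1;  out=∅∪out(1)=∅
  fail(11) 'ba': from fail(10)=0 chase 'a': 0 ⇒ 9;  out=∅∪out(9)={2}
  fail(13) 'bc': from fail(10)=0 chase 'c': 0 ⇒ 1;  out=∅∪out(1)=∅
  fail(18) 'ca': from fail(1)=0 chase 'a': 0 ⇒ 9;  out=∅∪out(9)={2}
  fail(23) 'ac': from fail(9)=0 chase 'c': 0 ⇒ 1;  out={7}∪out(1)={7}
  fail(3) 'cbb': from fail(2)=10 chase 'b': 10→0 ⇒ 10;  out=∅∪out(10)=∅
  fail(8) 'ccc': from fail(7)=1 chase 'c': 1 ⇒ 7;  out={1}∪out(7)={1}
  fail(12) 'bac': from fail(11)=9 chase 'c': 9 ⇒ 23;  out={3}∪out(23)={3,7}
  fail(14) 'bcb': from fail(13)=1 chase 'b': 1 ⇒ 2;  out=∅∪out(2)={6}
  fail(19) 'cab': from fail(18)=9 chase 'b': 9→0 ⇒ 10;  out=∅∪out(10)=∅
  fail(4) 'cbba': from fail(3)=10 chase 'a': 10 ⇒ 11;  out=∅∪out(11)={2}
  fail(15) 'bcba': from fail(14)=2 chase 'a': 2→10 ⇒ 11;  out=∅∪out(11)={2}
  fail(20) 'cabb': from fail(19)=10 chase 'b': 10→0 ⇒ 10;  out=∅∪out(10)=∅
  fail(5) 'cbbaa': from fail(4)=11 chase 'a': 11→9→0 ⇒ 9;  out=∅∪out(9)={2}
  fail(16) 'bcbab': from fail(15)=11 chase 'b': 11→9→0 ⇒ 10;  out=∅∪out(10)=∅
  fail(21) 'cabbc': from fail(20)=10 chase 'c': 10 ⇒ 13;  out=∅∪out(13)=∅
  fail(6) 'cbbaac': from fail(5)=9 chase 'c': 9 ⇒ 23;  out={0}∪out(23)={0,7}
  fail(17) 'bcbabc': from fail(16)=10 chase 'c': 10 ⇒ 13;  out={4}∪out(13)={4}
  fail(22) 'cabbca': from fail(21)=13 chase 'a': 13→1 ⇒ 18;  out={5}∪out(18)={2,5}

Scan:
[0] read 'a'  n0⇒n9  emit P2@[0:0]
[1] read 'c'  n9⇒n23  emit P7@[0:1]
[2] read 'b'  n23⇒n2 (via fail)  emit P6@[1:2]
[3] read 'a'  n2⇒n11 (via fail)  emit P2@[3:3]
[4] read 'c'  n11⇒n12  emit P3@[2:4],P7@[3:4]
[5] read 'a'  n12⇒n18 (via fail)  emit P2@[5:5]
[6] read 'c'  n18⇒n23 (via fail)  emit P7@[5:6]
[7] read 'b'  n23⇒n2 (via fail)  emit P6@[6:7]
[8] read 'a'  n2⇒n11 (via fail)  emit P2@[8:8]
[9] read 'c'  n11⇒n12  emit P3@[7:9],P7@[8:9]
[10] read 'a'  n12⇒n18 (via fail)  emit P2@[10:10]
[11] read 'b'  n18⇒n19
[12] read 'b'  n19⇒n20
[13] read 'c'  n20⇒n21
[14] read 'c'  n21⇒n7 (via fail)
[15] read 'c'  n7⇒n8  emit P1@[13:15]
[16] read 'b'  n8⇒n2 (via fail)  emit P6@[15:16]
[17] read 'c'  n2⇒n13 (via fail)
[18] read 'c'  n13⇒n7 (via fail)
[19] read 'c'  n7⇒n8  emit P1@[17:19]
[20] read 'b'  n8⇒n2 (via fail)  emit P6@[19:20]
[21] read 'b'  n2⇒n3
[22] read 'a'  n3⇒n4  emit P2@[22:22]
[23] read 'a'  n4⇒n5  emit P2@[23:23]
[24] read 'a'  n5⇒n9 (via fail)  emit P2@[24:24]

Result: [[0,2],[1,7],[2,6],[3,2],[4,3],[4,7],[5,2],[6,7],[7,6],[8,2],[9,3],[9,7],[10,2],[15,1],[16,6],[19,1],[20,6],[22,2],[23,2],[24,2]]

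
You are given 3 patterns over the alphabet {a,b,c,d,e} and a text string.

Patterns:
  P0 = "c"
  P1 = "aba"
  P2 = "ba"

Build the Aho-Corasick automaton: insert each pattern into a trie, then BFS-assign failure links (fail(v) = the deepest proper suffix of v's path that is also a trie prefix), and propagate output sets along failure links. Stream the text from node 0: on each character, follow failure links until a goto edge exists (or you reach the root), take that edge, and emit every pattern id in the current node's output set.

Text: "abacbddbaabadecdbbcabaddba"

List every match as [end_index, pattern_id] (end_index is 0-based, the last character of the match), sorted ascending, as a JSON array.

Construct AC machine:
Trie nodes:
  n0 'ε': a→2 b→5 c→1
  n1 'c': ·  [P0 ends]
  n2 'a': b→3
  n3 'ab': a→4
  n4 'aba': ·  [P1 ends]
  n5 'b': a→6
  n6 'ba': ·  [P2 ends]

BFS fail/out derivation:
  n1('c'): parent n0 fail=0; on 'c' 0 → fail=0;  out {0}∪∅={0}
  n2('a'): parent n0 fail=0; on 'a' 0 → fail=0;  out ∅∪∅=∅
  n5('b'): parent n0 fail=0; on 'b' 0 → fail=0;  out ∅∪∅=∅
  n3('ab'): parent n2 fail=0; on 'b' 0 → fail=5;  out ∅∪∅=∅
  n6('ba'): parent n5 fail=0; on 'a' 0 → fail=2;  out {2}∪∅={2}
  n4('aba'): parent n3 fail=5; on 'a' 5 → fail=6;  out {1}∪{2}={1,2}

Run:
pos 0 'a': at 2
pos 1 'b': at 3
pos 2 'a': at 4  emit P1@[0:2],P2@[1:2]
pos 3 'c': at 1 (fail-walked)  emit P0@[3:3]
pos 4 'b': at 5 (fail-walked)
pos 5 'd': at 0 (fail-walked)
pos 6 'd': at 0
pos 7 'b': at 5
pos 8 'a': at 6  emit P2@[7:8]
pos 9 'a': at 2 (fail-walked)
pos 10 'b': at 3
pos 11 'a': at 4  emit P1@[9:11],P2@[10:11]
pos 12 'd': at 0 (fail-walked)
pos 13 'e': at 0
pos 14 'c': at 1  emit P0@[14:14]
pos 15 'd': at 0 (fail-walked)
pos 16 'b': at 5
pos 17 'b': at 5 (fail-walked)
pos 18 'c': at 1 (fail-walked)  emit P0@[18:18]
pos 19 'a': at 2 (fail-walked)
pos 20 'b': at 3
pos 21 'a': at 4  emit P1@[19:21],P2@[20:21]
pos 22 'd': at 0 (fail-walked)
pos 23 'd': at 0
pos 24 'b': at 5
pos 25 'a': at 6  emit P2@[24:25]

All matches (sorted): [[2,1],[2,2],[3,0],[8,2],[11,1],[11,2],[14,0],[18,0],[21,1],[21,2],[25,2]]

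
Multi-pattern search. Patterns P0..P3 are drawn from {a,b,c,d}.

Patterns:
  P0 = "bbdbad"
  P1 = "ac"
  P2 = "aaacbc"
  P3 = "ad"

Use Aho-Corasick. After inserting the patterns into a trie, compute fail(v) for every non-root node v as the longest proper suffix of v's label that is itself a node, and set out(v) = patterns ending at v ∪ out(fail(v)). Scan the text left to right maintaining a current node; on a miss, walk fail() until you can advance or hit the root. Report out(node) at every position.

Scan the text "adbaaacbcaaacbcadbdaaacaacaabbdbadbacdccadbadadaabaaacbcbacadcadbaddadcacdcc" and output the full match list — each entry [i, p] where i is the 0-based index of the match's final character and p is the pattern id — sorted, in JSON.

Construct AC machine:
Trie (insert patterns):
  0='ε' goto a→7 b→1
  1='b' goto b→2
  2='bb' goto d→3
  3='bbd' goto b→4
  4='bbdb' goto a→5
  5='bbdba' goto d→6
  6='bbdbad' goto ·  ←P0
  7='a' goto a→9 c→8 d→14
  8='ac' goto ·  ←P1
  9='aa' goto a→10
  10='aaa' goto c→11
  11='aaac' goto b→12
  12='aaacb' goto c→13
  13='aaacbc' goto ·  ←P2
  14='ad' goto ·  ←P3

BFS fail/out derivation:
  n1('b'): parent n0 fail=0; on 'b' 0 → fail=0;  out ∅∪∅=∅
  n7('a'): parent n0 fail=0; on 'a' 0 → fail=0;  out ∅∪∅=∅
  n2('bb'): parent n1 fail=0; on 'b' 0 → fail=1;  out ∅∪∅=∅
  n8('ac'): parent n7 fail=0; on 'c' 0 → fail=0;  out {1}∪∅={1}
  n9('aa'): parent n7 fail=0; on 'a' 0 → fail=7;  out ∅∪∅=∅
  n14('ad'): parent n7 fail=0; on 'd' 0 → fail=0;  out {3}∪∅={3}
  n3('bbd'): parent n2 fail=1; on 'd' 1→0 → fail=0;  out ∅∪∅=∅
  n10('aaa'): parent n9 fail=7; on 'a' 7 → fail=9;  out ∅∪∅=∅
  n4('bbdb'): parent n3 fail=0; on 'b' 0 → fail=1;  out ∅∪∅=∅
  n11('aaac'): parent n10 fail=9; on 'c' 9→7 → fail=8;  out ∅∪{1}={1}
  n5('bbdba'): parent n4 fail=1; on 'a' 1→0 → fail=7;  out ∅∪∅=∅
  n12('aaacb'): parent n11 fail=8; on 'b' 8→0 → fail=1;  out ∅∪∅=∅
  n6('bbdbad'): parent n5 fail=7; on 'd' 7 → fail=14;  out {0}∪{3}={0,3}
  n13('aaacbc'): parent n12 fail=1; on 'c' 1→0 → fail=0;  out {2}∪∅={2}

Text stream:
i=0 'a': node 0→7
i=1 'd': node 7→14  → match P3@[0:1]
i=2 'b': node 14→1 ·f
i=3 'a': node 1→7 ·f
i=4 'a': node 7→9
i=5 'a': node 9→10
i=6 'c': node 10→11  → match P1@[5:6]
i=7 'b': node 11→12
i=8 'c': node 12→13  → match P2@[3:8]
i=9 'a': node 13→7 ·f
i=10 'a': node 7→9
i=11 'a': node 9→10
i=12 'c': node 10→11  → match P1@[11:12]
i=13 'b': node 11→12
i=14 'c': node 12→13  → match P2@[9:14]
i=15 'a': node 13→7 ·f
i=16 'd': node 7→14  → match P3@[15:16]
i=17 'b': node 14→1 ·f
i=18 'd': node 1→0 ·f
i=19 'a': node 0→7
i=20 'a': node 7→9
i=21 'a': node 9→10
i=22 'c': node 10→11  → match P1@[21:22]
i=23 'a': node 11→7 ·f
i=24 'a': node 7→9
i=25 'c': node 9→8 ·f  → match P1@[24:25]
i=26 'a': node 8→7 ·f
i=27 'a': node 7→9
i=28 'b': node 9→1 ·f
i=29 'b': node 1→2
i=30 'd': node 2→3
i=31 'b': node 3→4
i=32 'a': node 4→5
i=33 'd': node 5→6  → match P0@[28:33],P3@[32:33]
i=34 'b': node 6→1 ·f
i=35 'a': node 1→7 ·f
i=36 'c': node 7→8  → match P1@[35:36]
i=37 'd': node 8→0 ·f
i=38 'c': node 0→0
i=39 'c': node 0→0
i=40 'a': node 0→7
i=41 'd': node 7→14  → match P3@[40:41]
i=42 'b': node 14→1 ·f
i=43 'a': node 1→7 ·f
i=44 'd': node 7→14  → match P3@[43:44]
i=45 'a': node 14→7 ·f
i=46 'd': node 7→14  → match P3@[45:46]
i=47 'a': node 14→7 ·f
i=48 'a': node 7→9
i=49 'b': node 9→1 ·f
i=50 'a': node 1→7 ·f
i=51 'a': node 7→9
i=52 'a': node 9→10
i=53 'c': node 10→11  → match P1@[52:53]
i=54 'b': node 11→12
i=55 'c': node 12→13  → match P2@[50:55]
i=56 'b': node 13→1 ·f
i=57 'a': node 1→7 ·f
i=58 'c': node 7→8  → match P1@[57:58]
i=59 'a': node 8→7 ·f
i=60 'd': node 7→14  → match P3@[59:60]
i=61 'c': node 14→0 ·f
i=62 'a': node 0→7
i=63 'd': node 7→14  → match P3@[62:63]
i=64 'b': node 14→1 ·f
i=65 'a': node 1→7 ·f
i=66 'd': node 7→14  → match P3@[65:66]
i=67 'd': node 14→0 ·f
i=68 'a': node 0→7
i=69 'd': node 7→14  → match P3@[68:69]
i=70 'c': node 14→0 ·f
i=71 'a': node 0→7
i=72 'c': node 7→8  → match P1@[71:72]
i=73 'd': node 8→0 ·f
i=74 'c': node 0→0
i=75 'c': node 0→0

All matches (sorted): [[1,3],[6,1],[8,2],[12,1],[14,2],[16,3],[22,1],[25,1],[33,0],[33,3],[36,1],[41,3],[44,3],[46,3],[53,1],[55,2],[58,1],[60,3],[63,3],[66,3],[69,3],[72,1]]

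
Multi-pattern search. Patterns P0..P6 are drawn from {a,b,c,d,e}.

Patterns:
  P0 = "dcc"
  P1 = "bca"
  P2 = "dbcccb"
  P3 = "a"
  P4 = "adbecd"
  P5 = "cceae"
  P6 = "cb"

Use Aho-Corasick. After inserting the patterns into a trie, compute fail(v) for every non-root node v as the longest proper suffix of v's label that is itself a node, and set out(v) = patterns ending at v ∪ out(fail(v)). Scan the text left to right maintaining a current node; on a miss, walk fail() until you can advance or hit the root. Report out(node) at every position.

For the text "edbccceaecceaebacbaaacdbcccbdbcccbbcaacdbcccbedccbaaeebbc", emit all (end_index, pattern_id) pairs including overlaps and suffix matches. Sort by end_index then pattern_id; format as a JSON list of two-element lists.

Construct AC machine:
Trie nodes:
  0='ε' goto a→12 b→4 c→18 d→1
  1='d' goto b→7 c→2
  2='dc' goto c→3
  3='dcc' goto ·  ←P0
  4='b' goto c→5
  5='bc' goto a→6
  6='bca' goto ·  ←P1
  7='db' goto c→8
  8='dbc' goto c→9
  9='dbcc' goto c→10
  10='dbccc' goto b→11
  11='dbcccb' goto ·  ←P2
  12='a' goto d→13  ←P3
  13='ad' goto b→14
  14='adb' goto e→15
  15='adbe' goto c→16
  16='adbec' goto d→17
  17='adbecd' goto ·  ←P4
  18='c' goto b→23 c→19
  19='cc' goto e→20
  20='cce' goto a→21
  21='ccea' goto e→22
  22='cceae' goto ·  ←P5
  23='cb' goto ·  ←P6

Failure links (BFS by depth):
  fail(1) 'd': from fail(0)=0 chase 'd': 0 ⇒ 0;  out=∅∪out(0)=∅
  fail(4) 'b': from fail(0)=0 chase 'b': 0 ⇒ 0;  out=∅∪out(0)=∅
  fail(12) 'a': from fail(0)=0 chase 'a': 0 ⇒ 0;  out={3}∪out(0)={3}
  fail(18) 'c': from fail(0)=0 chase 'c': 0 ⇒ 0;  out=∅∪out(0)=∅
  fail(2) 'dc': from fail(1)=0 chase 'c': 0 ⇒ 18;  out=∅∪out(18)=∅
  fail(5) 'bc': from fail(4)=0 chase 'c': 0 ⇒ 18;  out=∅∪out(18)=∅
  fail(7) 'db': from fail(1)=0 chase 'b': 0 ⇒ 4;  out=∅∪out(4)=∅
  fail(13) 'ad': from fail(12)=0 chase 'd': 0 ⇒ 1;  out=∅∪out(1)=∅
  fail(19) 'cc': from fail(18)=0 chase 'c': 0 ⇒ 18;  out=∅∪out(18)=∅
  fail(23) 'cb': from fail(18)=0 chase 'b': 0 ⇒ 4;  out={6}∪out(4)={6}
  fail(3) 'dcc': from fail(2)=18 chase 'c': 18 ⇒ 19;  out={0}∪out(19)={0}
  fail(6) 'bca': from fail(5)=18 chase 'a': 18→0 ⇒ 12;  out={1}∪out(12)={1,3}
  fail(8) 'dbc': from fail(7)=4 chase 'c': 4 ⇒ 5;  out=∅∪out(5)=∅
  fail(14) 'adb': from fail(13)=1 chase 'b': 1 ⇒ 7;  out=∅∪out(7)=∅
  fail(20) 'cce': from fail(19)=18 chase 'e': 18→0 ⇒ 0;  out=∅∪out(0)=∅
  fail(9) 'dbcc': from fail(8)=5 chase 'c': 5→18 ⇒ 19;  out=∅∪out(19)=∅
  fail(15) 'adbe': from fail(14)=7 chase 'e': 7→4→0 ⇒ 0;  out=∅∪out(0)=∅
  fail(21) 'ccea': from fail(20)=0 chase 'a': 0 ⇒ 12;  out=∅∪out(12)={3}
  fail(10) 'dbccc': from fail(9)=19 chase 'c': 19→18 ⇒ 19;  out=∅∪out(19)=∅
  fail(16) 'adbec': from fail(15)=0 chase 'c': 0 ⇒ 18;  out=∅∪out(18)=∅
  fail(22) 'cceae': from fail(21)=12 chase 'e': 12→0 ⇒ 0;  out={5}∪out(0)={5}
  fail(11) 'dbcccb': from fail(10)=19 chase 'b': 19→18 ⇒ 23;  out={2}∪out(23)={2,6}
  fail(17) 'adbecd': from fail(16)=18 chase 'd': 18→0 ⇒ 1;  out={4}∪out(1)={4}

Run:
[0] read 'e'  n0⇒n0
[1] read 'd'  n0⇒n1
[2] read 'b'  n1⇒n7
[3] read 'c'  n7⇒n8
[4] read 'c'  n8⇒n9
[5] read 'c'  n9⇒n10
[6] read 'e'  n10⇒n20 ·f
[7] read 'a'  n20⇒n21  ** P3@[7:7]
[8] read 'e'  n21⇒n22  ** P5@[4:8]
[9] read 'c'  n22⇒n18 ·f
[10] read 'c'  n18⇒n19
[11] read 'e'  n19⇒n20
[12] read 'a'  n20⇒n21  ** P3@[12:12]
[13] read 'e'  n21⇒n22  ** P5@[9:13]
[14] read 'b'  n22⇒n4 ·f
[15] read 'a'  n4⇒n12 ·f  ** P3@[15:15]
[16] read 'c'  n12⇒n18 ·f
[17] read 'b'  n18⇒n23  ** P6@[16:17]
[18] read 'a'  n23⇒n12 ·f  ** P3@[18:18]
[19] read 'a'  n12⇒n12 ·f  ** P3@[19:19]
[20] read 'a'  n12⇒n12 ·f  ** P3@[20:20]
[21] read 'c'  n12⇒n18 ·f
[22] read 'd'  n18⇒n1 ·f
[23] read 'b'  n1⇒n7
[24] read 'c'  n7⇒n8
[25] read 'c'  n8⇒n9
[26] read 'c'  n9⇒n10
[27] read 'b'  n10⇒n11  ** P2@[22:27],P6@[26:27]
[28] read 'd'  n11⇒n1 ·f
[29] read 'b'  n1⇒n7
[30] read 'c'  n7⇒n8
[31] read 'c'  n8⇒n9
[32] read 'c'  n9⇒n10
[33] read 'b'  n10⇒n11  ** P2@[28:33],P6@[32:33]
[34] read 'b'  n11⇒n4 ·f
[35] read 'c'  n4⇒n5
[36] read 'a'  n5⇒n6  ** P1@[34:36],P3@[36:36]
[37] read 'a'  n6⇒n12 ·f  ** P3@[37:37]
[38] read 'c'  n12⇒n18 ·f
[39] read 'd'  n18⇒n1 ·f
[40] read 'b'  n1⇒n7
[41] read 'c'  n7⇒n8
[42] read 'c'  n8⇒n9
[43] read 'c'  n9⇒n10
[44] read 'b'  n10⇒n11  ** P2@[39:44],P6@[43:44]
[45] read 'e'  n11⇒n0 ·f
[46] read 'd'  n0⇒n1
[47] read 'c'  n1⇒n2
[48] read 'c'  n2⇒n3  ** P0@[46:48]
[49] read 'b'  n3⇒n23 ·f  ** P6@[48:49]
[50] read 'a'  n23⇒n12 ·f  ** P3@[50:50]
[51] read 'a'  n12⇒n12 ·f  ** P3@[51:51]
[52] read 'e'  n12⇒n0 ·f
[53] read 'e'  n0⇒n0
[54] read 'b'  n0⇒n4
[55] read 'b'  n4⇒n4 ·f
[56] read 'c'  n4⇒n5

Result: [[7,3],[8,5],[12,3],[13,5],[15,3],[17,6],[18,3],[19,3],[20,3],[27,2],[27,6],[33,2],[33,6],[36,1],[36,3],[37,3],[44,2],[44,6],[48,0],[49,6],[50,3],[51,3]]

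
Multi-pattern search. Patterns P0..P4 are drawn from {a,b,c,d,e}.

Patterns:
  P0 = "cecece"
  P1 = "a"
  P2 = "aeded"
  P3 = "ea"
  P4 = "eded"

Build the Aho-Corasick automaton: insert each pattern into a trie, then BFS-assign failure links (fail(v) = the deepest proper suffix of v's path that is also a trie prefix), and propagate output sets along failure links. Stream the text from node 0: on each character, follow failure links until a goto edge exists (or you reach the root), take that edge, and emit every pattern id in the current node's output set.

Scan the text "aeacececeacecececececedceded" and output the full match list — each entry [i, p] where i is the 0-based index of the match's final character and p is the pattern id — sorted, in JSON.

Build automaton:
Trie nodes:
  n0 'ε': a→7 c→1 e→12
  n1 'c': e→2
  n2 'ce': c→3
  n3 'cec': e→4
  n4 'cece': c→5
  n5 'cecec': e→6
  n6 'cecece': ·  ←P0
  n7 'a': e→8  ←P1
  n8 'ae': d→9
  n9 'aed': e→10
  n10 'aede': d→11
  n11 'aeded': ·  ←P2
  n12 'e': a→13 d→14
  n13 'ea': ·  ←P3
  n14 'ed': e→15
  n15 'ede': d→16
  n16 'eded': ·  ←P4

BFS fail/out derivation:
  fail(1) 'c': from fail(0)=0 chase 'c': 0 ⇒ 0;  out=∅∪out(0)=∅
  fail(7) 'a': from fail(0)=0 chase 'a': 0 ⇒ 0;  out={1}∪out(0)={1}
  fail(12) 'e': from fail(0)=0 chase 'e': 0 ⇒ 0;  out=∅∪out(0)=∅
  fail(2) 'ce': from fail(1)=0 chase 'e': 0 ⇒ 12;  out=∅∪out(12)=∅
  fail(8) 'ae': from fail(7)=0 chase 'e': 0 ⇒ 12;  out=∅∪out(12)=∅
  fail(13) 'ea': from fail(12)=0 chase 'a': 0 ⇒ 7;  out={3}∪out(7)={1,3}
  fail(14) 'ed': from fail(12)=0 chase 'd': 0 ⇒ 0;  out=∅∪out(0)=∅
  fail(3) 'cec': from fail(2)=12 chase 'c': 12→0 ⇒ 1;  out=∅∪out(1)=∅
  fail(9) 'aed': from fail(8)=12 chase 'd': 12 ⇒ 14;  out=∅∪out(14)=∅
  fail(15) 'ede': from fail(14)=0 chase 'e': 0 ⇒ 12;  out=∅∪out(12)=∅
  fail(4) 'cece': from fail(3)=1 chase 'e': 1 ⇒ 2;  out=∅∪out(2)=∅
  fail(10) 'aede': from fail(9)=14 chase 'e': 14 ⇒ 15;  out=∅∪out(15)=∅
  fail(16) 'eded': from fail(15)=12 chase 'd': 12 ⇒ 14;  out={4}∪out(14)={4}
  fail(5) 'cecec': from fail(4)=2 chase 'c': 2 ⇒ 3;  out=∅∪out(3)=∅
  fail(11) 'aeded': from fail(10)=15 chase 'd': 15 ⇒ 16;  out={2}∪out(16)={2,4}
  fail(6) 'cecece': from fail(5)=3 chase 'e': 3 ⇒ 4;  out={0}∪out(4)={0}

Text stream:
i=0 'a': node 0→7  ** P1@[0:0]
i=1 'e': node 7→8
i=2 'a': node 8→13 ·f  ** P1@[2:2],P3@[1:2]
i=3 'c': node 13→1 ·f
i=4 'e': node 1→2
i=5 'c': node 2→3
i=6 'e': node 3→4
i=7 'c': node 4→5
i=8 'e': node 5→6  ** P0@[3:8]
i=9 'a': node 6→13 ·f  ** P1@[9:9],P3@[8:9]
i=10 'c': node 13→1 ·f
i=11 'e': node 1→2
i=12 'c': node 2→3
i=13 'e': node 3→4
i=14 'c': node 4→5
i=15 'e': node 5→6  ** P0@[10:15]
i=16 'c': node 6→5 ·f
i=17 'e': node 5→6  ** P0@[12:17]
i=18 'c': node 6→5 ·f
i=19 'e': node 5→6  ** P0@[14:19]
i=20 'c': node 6→5 ·f
i=21 'e': node 5→6  ** P0@[16:21]
i=22 'd': node 6→14 ·f
i=23 'c': node 14→1 ·f
i=24 'e': node 1→2
i=25 'd': node 2→14 ·f
i=26 'e': node 14→15
i=27 'd': node 15→16  ** P4@[24:27]

Matches: [[0,1],[2,1],[2,3],[8,0],[9,1],[9,3],[15,0],[17,0],[19,0],[21,0],[27,4]]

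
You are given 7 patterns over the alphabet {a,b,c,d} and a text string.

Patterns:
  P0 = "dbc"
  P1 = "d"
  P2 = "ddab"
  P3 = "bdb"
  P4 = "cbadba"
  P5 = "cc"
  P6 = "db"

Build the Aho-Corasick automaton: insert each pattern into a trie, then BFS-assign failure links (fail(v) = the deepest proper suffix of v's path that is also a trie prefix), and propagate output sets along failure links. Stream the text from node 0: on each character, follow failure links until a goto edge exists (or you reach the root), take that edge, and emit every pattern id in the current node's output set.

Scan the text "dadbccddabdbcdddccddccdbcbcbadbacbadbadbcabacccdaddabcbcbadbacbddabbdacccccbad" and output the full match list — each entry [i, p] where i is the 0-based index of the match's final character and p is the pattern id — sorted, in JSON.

Construct AC machine:
Trie (insert patterns):
  0='ε' goto b→7 c→10 d→1
  1='d' goto b→2 d→4  ←P1
  2='db' goto c→3  ←P6
  3='dbc' goto ·  ←P0
  4='dd' goto a→5
  5='dda' goto b→6
  6='ddab' goto ·  ←P2
  7='b' goto d→8
  8='bd' goto b→9
  9='bdb' goto ·  ←P3
  10='c' goto b→11 c→16
  11='cb' goto a→12
  12='cba' goto d→13
  13='cbad' goto b→14
  14='cbadb' goto a→15
  15='cbadba' goto ·  ←P4
  16='cc' goto ·  ←P5

BFS fail/out derivation:
  n1('d'): parent n0 fail=0; on 'd' 0 → fail=0;  out {1}∪∅={1}
  n7('b'): parent n0 fail=0; on 'b' 0 → fail=0;  out ∅∪∅=∅
  n10('c'): parent n0 fail=0; on 'c' 0 → fail=0;  out ∅∪∅=∅
  n2('db'): parent n1 fail=0; on 'b' 0 → fail=7;  out {6}∪∅={6}
  n4('dd'): parent n1 fail=0; on 'd' 0 → fail=1;  out ∅∪{1}={1}
  n8('bd'): parent n7 fail=0; on 'd' 0 → fail=1;  out ∅∪{1}={1}
  n11('cb'): parent n10 fail=0; on 'b' 0 → fail=7;  out ∅∪∅=∅
  n16('cc'): parent n10 fail=0; on 'c' 0 → fail=10;  out {5}∪∅={5}
  n3('dbc'): parent n2 fail=7; on 'c' 7→0 → fail=10;  out {0}∪∅={0}
  n5('dda'): parent n4 fail=1; on 'a' 1→0 → fail=0;  out ∅∪∅=∅
  n9('bdb'): parent n8 fail=1; on 'b' 1 → fail=2;  out {3}∪{6}={3,6}
  n12('cba'): parent n11 fail=7; on 'a' 7→0 → fail=0;  out ∅∪∅=∅
  n6('ddab'): parent n5 fail=0; on 'b' 0 → fail=7;  out {2}∪∅={2}
  n13('cbad'): parent n12 fail=0; on 'd' 0 → fail=1;  out ∅∪{1}={1}
  n14('cbadb'): parent n13 fail=1; on 'b' 1 → fail=2;  out ∅∪{6}={6}
  n15('cbadba'): parent n14 fail=2; on 'a' 2→7→0 → fail=0;  out {4}∪∅={4}

Run:
i=0 'd': node 0→1  emit P1@[0:0]
i=1 'a': node 1→0 ·f
i=2 'd': node 0→1  emit P1@[2:2]
i=3 'b': node 1→2  emit P6@[2:3]
i=4 'c': node 2→3  emit P0@[2:4]
i=5 'c': node 3→16 ·f  emit P5@[4:5]
i=6 'd': node 16→1 ·f  emit P1@[6:6]
i=7 'd': node 1→4  emit P1@[7:7]
i=8 'a': node 4→5
i=9 'b': node 5→6  emit P2@[6:9]
i=10 'd': node 6→8 ·f  emit P1@[10:10]
i=11 'b': node 8→9  emit P3@[9:11],P6@[10:11]
i=12 'c': node 9→3 ·f  emit P0@[10:12]
i=13 'd': node 3→1 ·f  emit P1@[13:13]
i=14 'd': node 1→4  emit P1@[14:14]
i=15 'd': node 4→4 ·f  emit P1@[15:15]
i=16 'c': node 4→10 ·f
i=17 'c': node 10→16  emit P5@[16:17]
i=18 'd': node 16→1 ·f  emit P1@[18:18]
i=19 'd': node 1→4  emit P1@[19:19]
i=20 'c': node 4→10 ·f
i=21 'c': node 10→16  emit P5@[20:21]
i=22 'd': node 16→1 ·f  emit P1@[22:22]
i=23 'b': node 1→2  emit P6@[22:23]
i=24 'c': node 2→3  emit P0@[22:24]
i=25 'b': node 3→11 ·f
i=26 'c': node 11→10 ·f
i=27 'b': node 10→11
i=28 'a': node 11→12
i=29 'd': node 12→13  emit P1@[29:29]
i=30 'b': node 13→14  emit P6@[29:30]
i=31 'a': node 14→15  emit P4@[26:31]
i=32 'c': node 15→10 ·f
i=33 'b': node 10→11
i=34 'a': node 11→12
i=35 'd': node 12→13  emit P1@[35:35]
i=36 'b': node 13→14  emit P6@[35:36]
i=37 'a': node 14→15  emit P4@[32:37]
i=38 'd': node 15→1 ·f  emit P1@[38:38]
i=39 'b': node 1→2  emit P6@[38:39]
i=40 'c': node 2→3  emit P0@[38:40]
i=41 'a': node 3→0 ·f
i=42 'b': node 0→7
i=43 'a': node 7→0 ·f
i=44 'c': node 0→10
i=45 'c': node 10→16  emit P5@[44:45]
i=46 'c': node 16→16 ·f  emit P5@[45:46]
i=47 'd': node 16→1 ·f  emit P1@[47:47]
i=48 'a': node 1→0 ·f
i=49 'd': node 0→1  emit P1@[49:49]
i=50 'd': node 1→4  emit P1@[50:50]
i=51 'a': node 4→5
i=52 'b': node 5→6  emit P2@[49:52]
i=53 'c': node 6→10 ·f
i=54 'b': node 10→11
i=55 'c': node 11→10 ·f
i=56 'b': node 10→11
i=57 'a': node 11→12
i=58 'd': node 12→13  emit P1@[58:58]
i=59 'b': node 13→14  emit P6@[58:59]
i=60 'a': node 14→15  emit P4@[55:60]
i=61 'c': node 15→10 ·f
i=62 'b': node 10→11
i=63 'd': node 11→8 ·f  emit P1@[63:63]
i=64 'd': node 8→4 ·f  emit P1@[64:64]
i=65 'a': node 4→5
i=66 'b': node 5→6  emit P2@[63:66]
i=67 'b': node 6→7 ·f
i=68 'd': node 7→8  emit P1@[68:68]
i=69 'a': node 8→0 ·f
i=70 'c': node 0→10
i=71 'c': node 10→16  emit P5@[70:71]
i=72 'c': node 16→16 ·f  emit P5@[71:72]
i=73 'c': node 16→16 ·f  emit P5@[72:73]
i=74 'c': node 16→16 ·f  emit P5@[73:74]
i=75 'b': node 16→11 ·f
i=76 'a': node 11→12
i=77 'd': node 12→13  emit P1@[77:77]

Matches: [[0,1],[2,1],[3,6],[4,0],[5,5],[6,1],[7,1],[9,2],[10,1],[11,3],[11,6],[12,0],[13,1],[14,1],[15,1],[17,5],[18,1],[19,1],[21,5],[22,1],[23,6],[24,0],[29,1],[30,6],[31,4],[35,1],[36,6],[37,4],[38,1],[39,6],[40,0],[45,5],[46,5],[47,1],[49,1],[50,1],[52,2],[58,1],[59,6],[60,4],[63,1],[64,1],[66,2],[68,1],[71,5],[72,5],[73,5],[74,5],[77,1]]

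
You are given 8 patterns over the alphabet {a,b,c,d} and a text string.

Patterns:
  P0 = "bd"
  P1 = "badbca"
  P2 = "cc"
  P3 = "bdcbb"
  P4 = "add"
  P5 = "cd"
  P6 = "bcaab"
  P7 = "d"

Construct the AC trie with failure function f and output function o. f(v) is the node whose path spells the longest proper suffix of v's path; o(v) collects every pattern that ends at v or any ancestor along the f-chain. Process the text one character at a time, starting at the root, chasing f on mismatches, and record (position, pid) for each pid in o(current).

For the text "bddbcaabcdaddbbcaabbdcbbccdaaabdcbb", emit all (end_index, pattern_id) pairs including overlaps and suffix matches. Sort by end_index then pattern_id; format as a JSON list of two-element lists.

Build automaton:
Trie (insert patterns):
  0='ε' goto a→13 b→1 c→8 d→21
  1='b' goto a→3 c→17 d→2
  2='bd' goto c→10  ←P0
  3='ba' goto d→4
  4='bad' goto b→5
  5='badb' goto c→6
  6='badbc' goto a→7
  7='badbca' goto ·  ←P1
  8='c' goto c→9 d→16
  9='cc' goto ·  ←P2
  10='bdc' goto b→11
  11='bdcb' goto b→12
  12='bdcbb' goto ·  ←P3
  13='a' goto d→14
  14='ad' goto d→15
  15='add' goto ·  ←P4
  16='cd' goto ·  ←P5
  17='bc' goto a→18
  18='bca' goto a→19
  19='bcaa' goto b→20
  20='bcaab' goto ·  ←P6
  21='d' goto ·  ←P7

Failure links (BFS by depth):
  n1('b'): parent n0 fail=0; on 'b' 0 → fail=0;  out ∅∪∅=∅
  n8('c'): parent n0 fail=0; on 'c' 0 → fail=0;  out ∅∪∅=∅
  n13('a'): parent n0 fail=0; on 'a' 0 → fail=0;  out ∅∪∅=∅
  n21('d'): parent n0 fail=0; on 'd' 0 → fail=0;  out {7}∪∅={7}
  n2('bd'): parent n1 fail=0; on 'd' 0 → fail=21;  out {0}∪{7}={0,7}
  n3('ba'): parent n1 fail=0; on 'a' 0 → fail=13;  out ∅∪∅=∅
  n9('cc'): parent n8 fail=0; on 'c' 0 → fail=8;  out {2}∪∅={2}
  n14('ad'): parent n13 fail=0; on 'd' 0 → fail=21;  out ∅∪{7}={7}
  n16('cd'): parent n8 fail=0; on 'd' 0 → fail=21;  out {5}∪{7}={5,7}
  n17('bc'): parent n1 fail=0; on 'c' 0 → fail=8;  out ∅∪∅=∅
  n4('bad'): parent n3 fail=13; on 'd' 13 → fail=14;  out ∅∪{7}={7}
  n10('bdc'): parent n2 fail=21; on 'c' 21→0 → fail=8;  out ∅∪∅=∅
  n15('add'): parent n14 fail=21; on 'd' 21→0 → fail=21;  out {4}∪{7}={4,7}
  n18('bca'): parent n17 fail=8; on 'a' 8→0 → fail=13;  out ∅∪∅=∅
  n5('badb'): parent n4 fail=14; on 'b' 14→21→0 → fail=1;  out ∅∪∅=∅
  n11('bdcb'): parent n10 fail=8; on 'b' 8→0 → fail=1;  out ∅∪∅=∅
  n19('bcaa'): parent n18 fail=13; on 'a' 13→0 → fail=13;  out ∅∪∅=∅
  n6('badbc'): parent n5 fail=1; on 'c' 1 → fail=17;  out ∅∪∅=∅
  n12('bdcbb'): parent n11 fail=1; on 'b' 1→0 → fail=1;  out {3}∪∅={3}
  n20('bcaab'): parent n19 fail=13; on 'b' 13→0 → fail=1;  out {6}∪∅={6}
  n7('badbca'): parent n6 fail=17; on 'a' 17 → fail=18;  out {1}∪∅={1}

Scan:
[0] read 'b'  n0⇒n1
[1] read 'd'  n1⇒n2  ** P0@[0:1],P7@[1:1]
[2] read 'd'  n2⇒n21 ·f  ** P7@[2:2]
[3] read 'b'  n21⇒n1 ·f
[4] read 'c'  n1⇒n17
[5] read 'a'  n17⇒n18
[6] read 'a'  n18⇒n19
[7] read 'b'  n19⇒n20  ** P6@[3:7]
[8] read 'c'  n20⇒n17 ·f
[9] read 'd'  n17⇒n16 ·f  ** P5@[8:9],P7@[9:9]
[10] read 'a'  n16⇒n13 ·f
[11] read 'd'  n13⇒n14  ** P7@[11:11]
[12] read 'd'  n14⇒n15  ** P4@[10:12],P7@[12:12]
[13] read 'b'  n15⇒n1 ·f
[14] read 'b'  n1⇒n1 ·f
[15] read 'c'  n1⇒n17
[16] read 'a'  n17⇒n18
[17] read 'a'  n18⇒n19
[18] read 'b'  n19⇒n20  ** P6@[14:18]
[19] read 'b'  n20⇒n1 ·f
[20] read 'd'  n1⇒n2  ** P0@[19:20],P7@[20:20]
[21] read 'c'  n2⇒n10
[22] read 'b'  n10⇒n11
[23] read 'b'  n11⇒n12  ** P3@[19:23]
[24] read 'c'  n12⇒n17 ·f
[25] read 'c'  n17⇒n9 ·f  ** P2@[24:25]
[26] read 'd'  n9⇒n16 ·f  ** P5@[25:26],P7@[26:26]
[27] read 'a'  n16⇒n13 ·f
[28] read 'a'  n13⇒n13 ·f
[29] read 'a'  n13⇒n13 ·f
[30] read 'b'  n13⇒n1 ·f
[31] read 'd'  n1⇒n2  ** P0@[30:31],P7@[31:31]
[32] read 'c'  n2⇒n10
[33] read 'b'  n10⇒n11
[34] read 'b'  n11⇒n12  ** P3@[30:34]

All matches (sorted): [[1,0],[1,7],[2,7],[7,6],[9,5],[9,7],[11,7],[12,4],[12,7],[18,6],[20,0],[20,7],[23,3],[25,2],[26,5],[26,7],[31,0],[31,7],[34,3]]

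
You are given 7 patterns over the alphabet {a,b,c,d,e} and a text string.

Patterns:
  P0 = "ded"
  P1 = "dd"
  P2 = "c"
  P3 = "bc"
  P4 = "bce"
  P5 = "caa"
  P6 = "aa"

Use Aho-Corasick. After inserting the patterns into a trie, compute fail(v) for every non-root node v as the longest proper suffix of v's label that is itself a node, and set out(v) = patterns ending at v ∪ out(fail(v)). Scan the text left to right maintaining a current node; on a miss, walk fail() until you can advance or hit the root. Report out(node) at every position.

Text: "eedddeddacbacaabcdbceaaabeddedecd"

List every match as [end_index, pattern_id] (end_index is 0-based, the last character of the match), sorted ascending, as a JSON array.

Construct AC machine:
Trie (insert patterns):
  0='ε' goto a→11 b→6 c→5 d→1
  1='d' goto d→4 e→2
  2='de' goto d→3
  3='ded' goto ·  [P0 ends]
  4='dd' goto ·  [P1 ends]
  5='c' goto a→9  [P2 ends]
  6='b' goto c→7
  7='bc' goto e→8  [P3 ends]
  8='bce' goto ·  [P4 ends]
  9='ca' goto a→10
  10='caa' goto ·  [P5 ends]
  11='a' goto a→12
  12='aa' goto ·  [P6 ends]

Failure links (BFS by depth):
  n1('d'): parent n0 fail=0; on 'd' 0 → fail=0;  out ∅∪∅=∅
  n5('c'): parent n0 fail=0; on 'c' 0 → fail=0;  out {2}∪∅={2}
  n6('b'): parent n0 fail=0; on 'b' 0 → fail=0;  out ∅∪∅=∅
  n11('a'): parent n0 fail=0; on 'a' 0 → fail=0;  out ∅∪∅=∅
  n2('de'): parent n1 fail=0; on 'e' 0 → fail=0;  out ∅∪∅=∅
  n4('dd'): parent n1 fail=0; on 'd' 0 → fail=1;  out {1}∪∅={1}
  n7('bc'): parent n6 fail=0; on 'c' 0 → fail=5;  out {3}∪{2}={2,3}
  n9('ca'): parent n5 fail=0; on 'a' 0 → fail=11;  out ∅∪∅=∅
  n12('aa'): parent n11 fail=0; on 'a' 0 → fail=11;  out {6}∪∅={6}
  n3('ded'): parent n2 fail=0; on 'd' 0 → fail=1;  out {0}∪∅={0}
  n8('bce'): parent n7 fail=5; on 'e' 5→0 → fail=0;  out {4}∪∅={4}
  n10('caa'): parent n9 fail=11; on 'a' 11 → fail=12;  out {5}∪{6}={5,6}

Scan:
i=0 'e': node 0→0
i=1 'e': node 0→0
i=2 'd': node 0→1
i=3 'd': node 1→4  ** P1@[2:3]
i=4 'd': node 4→4 (fail-walked)  ** P1@[3:4]
i=5 'e': node 4→2 (fail-walked)
i=6 'd': node 2→3  ** P0@[4:6]
i=7 'd': node 3→4 (fail-walked)  ** P1@[6:7]
i=8 'a': node 4→11 (fail-walked)
i=9 'c': node 11→5 (fail-walked)  ** P2@[9:9]
i=10 'b': node 5→6 (fail-walked)
i=11 'a': node 6→11 (fail-walked)
i=12 'c': node 11→5 (fail-walked)  ** P2@[12:12]
i=13 'a': node 5→9
i=14 'a': node 9→10  ** P5@[12:14],P6@[13:14]
i=15 'b': node 10→6 (fail-walked)
i=16 'c': node 6→7  ** P2@[16:16],P3@[15:16]
i=17 'd': node 7→1 (fail-walked)
i=18 'b': node 1→6 (fail-walked)
i=19 'c': node 6→7  ** P2@[19:19],P3@[18:19]
i=20 'e': node 7→8  ** P4@[18:20]
i=21 'a': node 8→11 (fail-walked)
i=22 'a': node 11→12  ** P6@[21:22]
i=23 'a': node 12→12 (fail-walked)  ** P6@[22:23]
i=24 'b': node 12→6 (fail-walked)
i=25 'e': node 6→0 (fail-walked)
i=26 'd': node 0→1
i=27 'd': node 1→4  ** P1@[26:27]
i=28 'e': node 4→2 (fail-walked)
i=29 'd': node 2→3  ** P0@[27:29]
i=30 'e': node 3→2 (fail-walked)
i=31 'c': node 2→5 (fail-walked)  ** P2@[31:31]
i=32 'd': node 5→1 (fail-walked)

All matches (sorted): [[3,1],[4,1],[6,0],[7,1],[9,2],[12,2],[14,5],[14,6],[16,2],[16,3],[19,2],[19,3],[20,4],[22,6],[23,6],[27,1],[29,0],[31,2]]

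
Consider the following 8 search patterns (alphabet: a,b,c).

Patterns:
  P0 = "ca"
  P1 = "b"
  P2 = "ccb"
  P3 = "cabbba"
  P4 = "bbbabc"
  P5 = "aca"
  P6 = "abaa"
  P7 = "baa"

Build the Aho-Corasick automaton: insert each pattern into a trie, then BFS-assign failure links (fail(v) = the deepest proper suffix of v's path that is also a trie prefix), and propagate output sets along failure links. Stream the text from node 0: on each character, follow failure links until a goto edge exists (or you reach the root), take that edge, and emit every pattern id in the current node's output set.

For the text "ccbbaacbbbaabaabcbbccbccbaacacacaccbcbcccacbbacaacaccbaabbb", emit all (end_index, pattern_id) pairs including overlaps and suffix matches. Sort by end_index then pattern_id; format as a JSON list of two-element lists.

Build:
Trie nodes:
  n0 'ε': a→15 b→3 c→1
  n1 'c': a→2 c→4
  n2 'ca': b→6  ←P0
  n3 'b': a→21 b→10  ←P1
  n4 'cc': b→5
  n5 'ccb': ·  ←P2
  n6 'cab': b→7
  n7 'cabb': b→8
  n8 'cabbb': a→9
  n9 'cabbba': ·  ←P3
  n10 'bb': b→11
  n11 'bbb': a→12
  n12 'bbba': b→13
  n13 'bbbab': c→14
  n14 'bbbabc': ·  ←P4
  n15 'a': b→18 c→16
  n16 'ac': a→17
  n17 'aca': ·  ←P5
  n18 'ab': a→19
  n19 'aba': a→20
  n20 'abaa': ·  ←P6
  n21 'ba': a→22
  n22 'baa': ·  ←P7

BFS fail/out derivation:
  n1('c'): parent n0 fail=0; on 'c' 0 → fail=0;  out ∅∪∅=∅
  n3('b'): parent n0 fail=0; on 'b' 0 → fail=0;  out {1}∪∅={1}
  n15('a'): parent n0 fail=0; on 'a' 0 → fail=0;  out ∅∪∅=∅
  n2('ca'): parent n1 fail=0; on 'a' 0 → fail=15;  out {0}∪∅={0}
  n4('cc'): parent n1 fail=0; on 'c' 0 → fail=1;  out ∅∪∅=∅
  n10('bb'): parent n3 fail=0; on 'b' 0 → fail=3;  out ∅∪{1}={1}
  n16('ac'): parent n15 fail=0; on 'c' 0 → fail=1;  out ∅∪∅=∅
  n18('ab'): parent n15 fail=0; on 'b' 0 → fail=3;  out ∅∪{1}={1}
  n21('ba'): parent n3 fail=0; on 'a' 0 → fail=15;  out ∅∪∅=∅
  n5('ccb'): parent n4 fail=1; on 'b' 1→0 → fail=3;  out {2}∪{1}={1,2}
  n6('cab'): parent n2 fail=15; on 'b' 15 → fail=18;  out ∅∪{1}={1}
  n11('bbb'): parent n10 fail=3; on 'b' 3 → fail=10;  out ∅∪{1}={1}
  n17('aca'): parent n16 fail=1; on 'a' 1 → fail=2;  out {5}∪{0}={0,5}
  n19('aba'): parent n18 fail=3; on 'a' 3 → fail=21;  out ∅∪∅=∅
  n22('baa'): parent n21 fail=15; on 'a' 15→0 → fail=15;  out {7}∪∅={7}
  n7('cabb'): parent n6 fail=18; on 'b' 18→3 → fail=10;  out ∅∪{1}={1}
  n12('bbba'): parent n11 fail=10; on 'a' 10→3 → fail=21;  out ∅∪∅=∅
  n20('abaa'): parent n19 fail=21; on 'a' 21 → fail=22;  out {6}∪{7}={6,7}
  n8('cabbb'): parent n7 fail=10; on 'b' 10 → fail=11;  out ∅∪{1}={1}
  n13('bbbab'): parent n12 fail=21; on 'b' 21→15 → fail=18;  out ∅∪{1}={1}
  n9('cabbba'): parent n8 fail=11; on 'a' 11 → fail=12;  out {3}∪∅={3}
  n14('bbbabc'): parent n13 fail=18; on 'c' 18→3→0 → fail=1;  out {4}∪∅={4}

Run:
[0] read 'c'  n0⇒n1
[1] read 'c'  n1⇒n4
[2] read 'b'  n4⇒n5  → match P1@[2:2],P2@[0:2]
[3] read 'b'  n5⇒n10 ·f  → match P1@[3:3]
[4] read 'a'  n10⇒n21 ·f
[5] read 'a'  n21⇒n22  → match P7@[3:5]
[6] read 'c'  n22⇒n16 ·f
[7] read 'b'  n16⇒n3 ·f  → match P1@[7:7]
[8] read 'b'  n3⇒n10  → match P1@[8:8]
[9] read 'b'  n10⇒n11  → match P1@[9:9]
[10] read 'a'  n11⇒n12
[11] read 'a'  n12⇒n22 ·f  → match P7@[9:11]
[12] read 'b'  n22⇒n18 ·f  → match P1@[12:12]
[13] read 'a'  n18⇒n19
[14] read 'a'  n19⇒n20  → match P6@[11:14],P7@[12:14]
[15] read 'b'  n20⇒n18 ·f  → match P1@[15:15]
[16] read 'c'  n18⇒n1 ·f
[17] read 'b'  n1⇒n3 ·f  → match P1@[17:17]
[18] read 'b'  n3⇒n10  → match P1@[18:18]
[19] read 'c'  n10⇒n1 ·f
[20] read 'c'  n1⇒n4
[21] read 'b'  n4⇒n5  → match P1@[21:21],P2@[19:21]
[22] read 'c'  n5⇒n1 ·f
[23] read 'c'  n1⇒n4
[24] read 'b'  n4⇒n5  → match P1@[24:24],P2@[22:24]
[25] read 'a'  n5⇒n21 ·f
[26] read 'a'  n21⇒n22  → match P7@[24:26]
[27] read 'c'  n22⇒n16 ·f
[28] read 'a'  n16⇒n17  → match P0@[27:28],P5@[26:28]
[29] read 'c'  n17⇒n16 ·f
[30] read 'a'  n16⇒n17  → match P0@[29:30],P5@[28:30]
[31] read 'c'  n17⇒n16 ·f
[32] read 'a'  n16⇒n17  → match P0@[31:32],P5@[30:32]
[33] read 'c'  n17⇒n16 ·f
[34] read 'c'  n16⇒n4 ·f
[35] read 'b'  n4⇒n5  → match P1@[35:35],P2@[33:35]
[36] read 'c'  n5⇒n1 ·f
[37] read 'b'  n1⇒n3 ·f  → match P1@[37:37]
[38] read 'c'  n3⇒n1 ·f
[39] read 'c'  n1⇒n4
[40] read 'c'  n4⇒n4 ·f
[41] read 'a'  n4⇒n2 ·f  → match P0@[40:41]
[42] read 'c'  n2⇒n16 ·f
[43] read 'b'  n16⇒n3 ·f  → match P1@[43:43]
[44] read 'b'  n3⇒n10  → match P1@[44:44]
[45] read 'a'  n10⇒n21 ·f
[46] read 'c'  n21⇒n16 ·f
[47] read 'a'  n16⇒n17  → match P0@[46:47],P5@[45:47]
[48] read 'a'  n17⇒n15 ·f
[49] read 'c'  n15⇒n16
[50] read 'a'  n16⇒n17  → match P0@[49:50],P5@[48:50]
[51] read 'c'  n17⇒n16 ·f
[52] read 'c'  n16⇒n4 ·f
[53] read 'b'  n4⇒n5  → match P1@[53:53],P2@[51:53]
[54] read 'a'  n5⇒n21 ·f
[55] read 'a'  n21⇒n22  → match P7@[53:55]
[56] read 'b'  n22⇒n18 ·f  → match P1@[56:56]
[57] read 'b'  n18⇒n10 ·f  → match P1@[57:57]
[58] read 'b'  n10⇒n11  → match P1@[58:58]

Result: [[2,1],[2,2],[3,1],[5,7],[7,1],[8,1],[9,1],[11,7],[12,1],[14,6],[14,7],[15,1],[17,1],[18,1],[21,1],[21,2],[24,1],[24,2],[26,7],[28,0],[28,5],[30,0],[30,5],[32,0],[32,5],[35,1],[35,2],[37,1],[41,0],[43,1],[44,1],[47,0],[47,5],[50,0],[50,5],[53,1],[53,2],[55,7],[56,1],[57,1],[58,1]]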